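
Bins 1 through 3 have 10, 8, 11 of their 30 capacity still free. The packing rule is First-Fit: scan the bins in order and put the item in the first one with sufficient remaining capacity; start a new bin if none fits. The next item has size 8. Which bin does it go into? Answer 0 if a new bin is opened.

1

Bins with room: bin 1 (10), bin 2 (8), bin 3 (11).
The first with room is bin 1.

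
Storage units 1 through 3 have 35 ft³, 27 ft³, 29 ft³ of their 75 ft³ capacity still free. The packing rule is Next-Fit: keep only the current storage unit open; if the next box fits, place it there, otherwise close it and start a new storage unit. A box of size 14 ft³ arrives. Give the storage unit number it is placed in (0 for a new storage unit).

3

Next-Fit only looks at storage unit 3, which has 29 ft³ free.
14 ft³ fits there.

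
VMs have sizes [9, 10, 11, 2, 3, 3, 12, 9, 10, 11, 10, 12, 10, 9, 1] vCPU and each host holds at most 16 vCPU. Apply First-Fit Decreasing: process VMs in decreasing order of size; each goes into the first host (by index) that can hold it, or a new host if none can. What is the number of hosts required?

Sorted descending: 12, 12, 11, 11, 10, 10, 10, 10, 9, 9, 9, 3, 3, 2, 1.
12 vCPU → host 1 (remaining 4 vCPU)
12 vCPU → host 2 (remaining 4 vCPU)
11 vCPU → host 3 (remaining 5 vCPU)
11 vCPU → host 4 (remaining 5 vCPU)
10 vCPU → host 5 (remaining 6 vCPU)
10 vCPU → host 6 (remaining 6 vCPU)
10 vCPU → host 7 (remaining 6 vCPU)
10 vCPU → host 8 (remaining 6 vCPU)
9 vCPU → host 9 (remaining 7 vCPU)
9 vCPU → host 10 (remaining 7 vCPU)
9 vCPU → host 11 (remaining 7 vCPU)
3 vCPU → host 1 (remaining 1 vCPU)
3 vCPU → host 2 (remaining 1 vCPU)
2 vCPU → host 3 (remaining 3 vCPU)
1 vCPU → host 1 (remaining 0 vCPU)

11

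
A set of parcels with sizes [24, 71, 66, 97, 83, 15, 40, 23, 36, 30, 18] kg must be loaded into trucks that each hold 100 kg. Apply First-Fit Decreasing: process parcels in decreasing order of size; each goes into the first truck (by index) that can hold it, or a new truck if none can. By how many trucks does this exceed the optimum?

First-Fit Decreasing: [97] [83,15] [71,24] [66,30] [40,36,23] [18] → 6 trucks.
Total size 503 kg; any packing needs at least ⌈503/100⌉ = 6 trucks.
So 6 is already optimal.

0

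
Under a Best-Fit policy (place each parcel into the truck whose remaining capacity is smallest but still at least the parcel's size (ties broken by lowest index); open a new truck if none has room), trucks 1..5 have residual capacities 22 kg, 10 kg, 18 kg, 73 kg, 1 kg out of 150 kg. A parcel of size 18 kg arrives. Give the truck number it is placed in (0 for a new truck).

Trucks with room: truck 1 (22 kg), truck 3 (18 kg), truck 4 (73 kg).
Tightest fit is truck 3 with 18 kg free.

3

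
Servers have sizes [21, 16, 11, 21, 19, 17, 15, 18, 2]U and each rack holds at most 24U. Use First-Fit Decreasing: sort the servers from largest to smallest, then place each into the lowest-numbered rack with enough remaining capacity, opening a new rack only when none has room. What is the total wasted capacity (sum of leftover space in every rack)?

Sorted descending: 21, 21, 19, 18, 17, 16, 15, 11, 2.
21U → rack 1 (remaining 3U)
21U → rack 2 (remaining 3U)
19U → rack 3 (remaining 5U)
18U → rack 4 (remaining 6U)
17U → rack 5 (remaining 7U)
16U → rack 6 (remaining 8U)
15U → rack 7 (remaining 9U)
11U → rack 8 (remaining 13U)
2U → rack 1 (remaining 1U)
8 racks × 24U = 192U; used 140U; unused 52U.

52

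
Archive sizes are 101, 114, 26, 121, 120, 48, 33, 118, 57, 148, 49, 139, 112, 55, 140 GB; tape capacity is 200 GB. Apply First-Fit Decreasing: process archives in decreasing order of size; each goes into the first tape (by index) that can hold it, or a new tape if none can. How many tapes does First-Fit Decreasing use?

Sorted descending: 148, 140, 139, 121, 120, 118, 114, 112, 101, 57, 55, 49, 48, 33, 26.
148 GB → tape 1 (remaining 52 GB)
140 GB → tape 2 (remaining 60 GB)
139 GB → tape 3 (remaining 61 GB)
121 GB → tape 4 (remaining 79 GB)
120 GB → tape 5 (remaining 80 GB)
118 GB → tape 6 (remaining 82 GB)
114 GB → tape 7 (remaining 86 GB)
112 GB → tape 8 (remaining 88 GB)
101 GB → tape 9 (remaining 99 GB)
57 GB → tape 2 (remaining 3 GB)
55 GB → tape 3 (remaining 6 GB)
49 GB → tape 1 (remaining 3 GB)
48 GB → tape 4 (remaining 31 GB)
33 GB → tape 5 (remaining 47 GB)
26 GB → tape 4 (remaining 5 GB)

9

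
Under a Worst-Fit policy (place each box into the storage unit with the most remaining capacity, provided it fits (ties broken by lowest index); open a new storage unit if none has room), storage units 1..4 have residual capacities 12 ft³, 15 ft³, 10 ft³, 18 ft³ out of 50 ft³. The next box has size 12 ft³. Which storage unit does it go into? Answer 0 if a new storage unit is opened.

4

Storage units with room: storage unit 1 (12 ft³), storage unit 2 (15 ft³), storage unit 4 (18 ft³).
Most room is storage unit 4 with 18 ft³ free.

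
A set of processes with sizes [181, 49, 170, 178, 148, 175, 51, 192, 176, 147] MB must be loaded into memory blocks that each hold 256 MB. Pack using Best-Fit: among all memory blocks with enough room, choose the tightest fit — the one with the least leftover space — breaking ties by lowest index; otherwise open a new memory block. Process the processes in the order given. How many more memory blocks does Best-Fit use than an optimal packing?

Best-Fit: [181,49] [170] [178,51] [148] [175] [192] [176] [147] → 8 memory blocks.
8 processes exceed 128 MB (half the capacity), and no two of those can share a memory block, so at least 8 memory blocks are needed.
So 8 is already optimal.

0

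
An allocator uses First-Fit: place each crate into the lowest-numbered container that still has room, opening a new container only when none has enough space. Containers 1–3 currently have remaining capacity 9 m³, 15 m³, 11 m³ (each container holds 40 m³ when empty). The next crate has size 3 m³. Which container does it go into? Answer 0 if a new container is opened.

1

Containers with room: container 1 (9 m³), container 2 (15 m³), container 3 (11 m³).
The first with room is container 1.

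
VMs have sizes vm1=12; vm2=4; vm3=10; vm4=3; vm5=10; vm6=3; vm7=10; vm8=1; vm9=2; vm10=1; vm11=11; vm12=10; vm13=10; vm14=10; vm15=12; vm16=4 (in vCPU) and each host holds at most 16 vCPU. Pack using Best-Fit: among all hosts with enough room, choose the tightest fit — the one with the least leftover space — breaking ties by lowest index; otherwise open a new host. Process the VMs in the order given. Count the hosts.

vm1 (12 vCPU) → host 1 (remaining 4 vCPU)
vm2 (4 vCPU) → host 1 (remaining 0 vCPU)
vm3 (10 vCPU) → host 2 (remaining 6 vCPU)
vm4 (3 vCPU) → host 2 (remaining 3 vCPU)
vm5 (10 vCPU) → host 3 (remaining 6 vCPU)
vm6 (3 vCPU) → host 2 (remaining 0 vCPU)
vm7 (10 vCPU) → host 4 (remaining 6 vCPU)
vm8 (1 vCPU) → host 3 (remaining 5 vCPU)
vm9 (2 vCPU) → host 3 (remaining 3 vCPU)
vm10 (1 vCPU) → host 3 (remaining 2 vCPU)
vm11 (11 vCPU) → host 5 (remaining 5 vCPU)
vm12 (10 vCPU) → host 6 (remaining 6 vCPU)
vm13 (10 vCPU) → host 7 (remaining 6 vCPU)
vm14 (10 vCPU) → host 8 (remaining 6 vCPU)
vm15 (12 vCPU) → host 9 (remaining 4 vCPU)
vm16 (4 vCPU) → host 9 (remaining 0 vCPU)
Final hosts: [12,4] [10,3,3] [10,1,2,1] [10] [11] [10] [10] [10] [12,4].

9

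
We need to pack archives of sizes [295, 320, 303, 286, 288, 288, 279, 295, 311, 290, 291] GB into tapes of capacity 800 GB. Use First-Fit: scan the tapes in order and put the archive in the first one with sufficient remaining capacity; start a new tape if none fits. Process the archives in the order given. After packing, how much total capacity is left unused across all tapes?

Put 295 GB in tape 1; 505 GB remain.
Put 320 GB in tape 1; 185 GB remain.
Put 303 GB in tape 2; 497 GB remain.
Put 286 GB in tape 2; 211 GB remain.
Put 288 GB in tape 3; 512 GB remain.
Put 288 GB in tape 3; 224 GB remain.
Put 279 GB in tape 4; 521 GB remain.
Put 295 GB in tape 4; 226 GB remain.
Put 311 GB in tape 5; 489 GB remain.
Put 290 GB in tape 5; 199 GB remain.
Put 291 GB in tape 6; 509 GB remain.
6 tapes × 800 GB = 4800 GB; used 3246 GB; unused 1554 GB.

1554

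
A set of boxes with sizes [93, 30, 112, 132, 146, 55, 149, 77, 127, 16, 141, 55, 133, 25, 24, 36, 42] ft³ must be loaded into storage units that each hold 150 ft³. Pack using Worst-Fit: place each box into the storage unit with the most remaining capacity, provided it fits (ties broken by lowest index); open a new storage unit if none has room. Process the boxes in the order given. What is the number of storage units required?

11

93 ft³ → storage unit 1 (remaining 57 ft³)
30 ft³ → storage unit 1 (remaining 27 ft³)
112 ft³ → storage unit 2 (remaining 38 ft³)
132 ft³ → storage unit 3 (remaining 18 ft³)
146 ft³ → storage unit 4 (remaining 4 ft³)
55 ft³ → storage unit 5 (remaining 95 ft³)
149 ft³ → storage unit 6 (remaining 1 ft³)
77 ft³ → storage unit 5 (remaining 18 ft³)
127 ft³ → storage unit 7 (remaining 23 ft³)
16 ft³ → storage unit 2 (remaining 22 ft³)
141 ft³ → storage unit 8 (remaining 9 ft³)
55 ft³ → storage unit 9 (remaining 95 ft³)
133 ft³ → storage unit 10 (remaining 17 ft³)
25 ft³ → storage unit 9 (remaining 70 ft³)
24 ft³ → storage unit 9 (remaining 46 ft³)
36 ft³ → storage unit 9 (remaining 10 ft³)
42 ft³ → storage unit 11 (remaining 108 ft³)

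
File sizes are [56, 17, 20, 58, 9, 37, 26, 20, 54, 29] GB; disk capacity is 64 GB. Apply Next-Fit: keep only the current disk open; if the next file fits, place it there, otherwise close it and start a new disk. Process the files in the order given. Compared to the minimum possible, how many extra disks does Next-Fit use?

Next-Fit: [56] [17,20] [58] [9,37] [26,20] [54] [29] → 7 disks.
Total size 326 GB; any packing needs at least ⌈326/64⌉ = 6 disks.
An optimal packing achieves that bound: [58] [56] [54,9] [37,26] [29,20] [20,17] → 6 disks.
Excess: 7 − 6 = 1.

1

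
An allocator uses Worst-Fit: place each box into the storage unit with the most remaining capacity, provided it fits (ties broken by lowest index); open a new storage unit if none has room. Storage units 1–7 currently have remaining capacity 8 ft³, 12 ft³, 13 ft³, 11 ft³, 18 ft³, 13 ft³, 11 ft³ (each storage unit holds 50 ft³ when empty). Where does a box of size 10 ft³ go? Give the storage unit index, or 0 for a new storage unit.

Storage units with room: storage unit 2 (12 ft³), storage unit 3 (13 ft³), storage unit 4 (11 ft³), storage unit 5 (18 ft³), storage unit 6 (13 ft³), storage unit 7 (11 ft³).
Most room is storage unit 5 with 18 ft³ free.

5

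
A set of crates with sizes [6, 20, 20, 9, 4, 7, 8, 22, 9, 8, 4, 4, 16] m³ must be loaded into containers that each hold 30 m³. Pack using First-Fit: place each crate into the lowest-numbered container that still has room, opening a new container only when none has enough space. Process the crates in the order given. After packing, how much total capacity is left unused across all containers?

13

container 1: place 6 m³, 24 m³ left
container 1: place 20 m³, 4 m³ left
container 2: place 20 m³, 10 m³ left
container 2: place 9 m³, 1 m³ left
container 1: place 4 m³, 0 m³ left
container 3: place 7 m³, 23 m³ left
container 3: place 8 m³, 15 m³ left
container 4: place 22 m³, 8 m³ left
container 3: place 9 m³, 6 m³ left
container 4: place 8 m³, 0 m³ left
container 3: place 4 m³, 2 m³ left
container 5: place 4 m³, 26 m³ left
container 5: place 16 m³, 10 m³ left
5 containers × 30 m³ = 150 m³; used 137 m³; unused 13 m³.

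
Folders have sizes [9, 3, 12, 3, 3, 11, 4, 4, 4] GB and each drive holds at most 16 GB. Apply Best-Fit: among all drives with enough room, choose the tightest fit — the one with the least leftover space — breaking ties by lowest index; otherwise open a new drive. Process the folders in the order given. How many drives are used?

drive 1: place 9 GB, 7 GB left
drive 1: place 3 GB, 4 GB left
drive 2: place 12 GB, 4 GB left
drive 1: place 3 GB, 1 GB left
drive 2: place 3 GB, 1 GB left
drive 3: place 11 GB, 5 GB left
drive 3: place 4 GB, 1 GB left
drive 4: place 4 GB, 12 GB left
drive 4: place 4 GB, 8 GB left
Final drives: [9,3,3] [12,3] [11,4] [4,4].

4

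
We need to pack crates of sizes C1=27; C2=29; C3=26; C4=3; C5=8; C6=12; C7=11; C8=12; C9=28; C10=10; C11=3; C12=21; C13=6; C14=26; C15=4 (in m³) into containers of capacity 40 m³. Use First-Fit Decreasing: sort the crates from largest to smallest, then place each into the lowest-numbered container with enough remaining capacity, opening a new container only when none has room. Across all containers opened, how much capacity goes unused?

Sorted descending: 29, 28, 27, 26, 26, 21, 12, 12, 11, 10, 8, 6, 4, 3, 3.
29 m³ → container 1 (remaining 11 m³)
28 m³ → container 2 (remaining 12 m³)
27 m³ → container 3 (remaining 13 m³)
26 m³ → container 4 (remaining 14 m³)
26 m³ → container 5 (remaining 14 m³)
21 m³ → container 6 (remaining 19 m³)
12 m³ → container 2 (remaining 0 m³)
12 m³ → container 3 (remaining 1 m³)
11 m³ → container 1 (remaining 0 m³)
10 m³ → container 4 (remaining 4 m³)
8 m³ → container 5 (remaining 6 m³)
6 m³ → container 5 (remaining 0 m³)
4 m³ → container 4 (remaining 0 m³)
3 m³ → container 6 (remaining 16 m³)
3 m³ → container 6 (remaining 13 m³)
6 containers × 40 m³ = 240 m³; used 226 m³; unused 14 m³.

14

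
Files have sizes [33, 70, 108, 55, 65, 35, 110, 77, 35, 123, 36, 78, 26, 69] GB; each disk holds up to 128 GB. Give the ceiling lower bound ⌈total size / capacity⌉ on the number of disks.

Total size = 33 + 70 + 108 + 55 + 65 + 35 + 110 + 77 + 35 + 123 + 36 + 78 + 26 + 69 = 920 GB.
⌈920 / 128⌉ = 8.

8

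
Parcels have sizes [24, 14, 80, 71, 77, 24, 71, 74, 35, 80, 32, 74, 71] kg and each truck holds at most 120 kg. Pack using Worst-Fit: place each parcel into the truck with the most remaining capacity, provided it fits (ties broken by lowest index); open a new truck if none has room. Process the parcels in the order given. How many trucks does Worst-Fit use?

8

truck 1: place 24 kg, 96 kg left
truck 1: place 14 kg, 82 kg left
truck 1: place 80 kg, 2 kg left
truck 2: place 71 kg, 49 kg left
truck 3: place 77 kg, 43 kg left
truck 2: place 24 kg, 25 kg left
truck 4: place 71 kg, 49 kg left
truck 5: place 74 kg, 46 kg left
truck 4: place 35 kg, 14 kg left
truck 6: place 80 kg, 40 kg left
truck 5: place 32 kg, 14 kg left
truck 7: place 74 kg, 46 kg left
truck 8: place 71 kg, 49 kg left
Final trucks: [24,14,80] [71,24] [77] [71,35] [74,32] [80] [74] [71].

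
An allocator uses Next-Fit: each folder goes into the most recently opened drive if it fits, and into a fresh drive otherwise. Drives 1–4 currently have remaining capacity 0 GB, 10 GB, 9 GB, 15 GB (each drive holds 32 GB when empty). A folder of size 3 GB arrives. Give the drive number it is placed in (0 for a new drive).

Next-Fit only looks at drive 4, which has 15 GB free.
3 GB fits there.

4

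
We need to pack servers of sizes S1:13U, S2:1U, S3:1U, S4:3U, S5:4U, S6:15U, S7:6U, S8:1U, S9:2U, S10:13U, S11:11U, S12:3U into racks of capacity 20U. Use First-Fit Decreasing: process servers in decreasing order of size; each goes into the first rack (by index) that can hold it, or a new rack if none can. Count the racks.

4

Sorted descending: 15, 13, 13, 11, 6, 4, 3, 3, 2, 1, 1, 1.
rack 1: place 15U, 5U left
rack 2: place 13U, 7U left
rack 3: place 13U, 7U left
rack 4: place 11U, 9U left
rack 2: place 6U, 1U left
rack 1: place 4U, 1U left
rack 3: place 3U, 4U left
rack 3: place 3U, 1U left
rack 4: place 2U, 7U left
rack 1: place 1U, 0U left
rack 2: place 1U, 0U left
rack 3: place 1U, 0U left
Final racks: [15,4,1] [13,6,1] [13,3,3,1] [11,2].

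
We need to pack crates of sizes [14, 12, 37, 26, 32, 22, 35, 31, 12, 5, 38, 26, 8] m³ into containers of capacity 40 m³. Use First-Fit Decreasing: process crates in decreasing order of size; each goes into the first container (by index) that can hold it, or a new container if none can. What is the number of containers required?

Sorted descending: 38, 37, 35, 32, 31, 26, 26, 22, 14, 12, 12, 8, 5.
container 1: place 38 m³, 2 m³ left
container 2: place 37 m³, 3 m³ left
container 3: place 35 m³, 5 m³ left
container 4: place 32 m³, 8 m³ left
container 5: place 31 m³, 9 m³ left
container 6: place 26 m³, 14 m³ left
container 7: place 26 m³, 14 m³ left
container 8: place 22 m³, 18 m³ left
container 6: place 14 m³, 0 m³ left
container 7: place 12 m³, 2 m³ left
container 8: place 12 m³, 6 m³ left
container 4: place 8 m³, 0 m³ left
container 3: place 5 m³, 0 m³ left
Final containers: [38] [37] [35,5] [32,8] [31] [26,14] [26,12] [22,12].

8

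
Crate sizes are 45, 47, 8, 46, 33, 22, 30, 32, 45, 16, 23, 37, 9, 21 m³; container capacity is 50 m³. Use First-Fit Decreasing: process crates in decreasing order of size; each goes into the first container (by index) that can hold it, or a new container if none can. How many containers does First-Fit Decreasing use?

10

Sorted descending: 47, 46, 45, 45, 37, 33, 32, 30, 23, 22, 21, 16, 9, 8.
container 1: place 47 m³, 3 m³ left
container 2: place 46 m³, 4 m³ left
container 3: place 45 m³, 5 m³ left
container 4: place 45 m³, 5 m³ left
container 5: place 37 m³, 13 m³ left
container 6: place 33 m³, 17 m³ left
container 7: place 32 m³, 18 m³ left
container 8: place 30 m³, 20 m³ left
container 9: place 23 m³, 27 m³ left
container 9: place 22 m³, 5 m³ left
container 10: place 21 m³, 29 m³ left
container 6: place 16 m³, 1 m³ left
container 5: place 9 m³, 4 m³ left
container 7: place 8 m³, 10 m³ left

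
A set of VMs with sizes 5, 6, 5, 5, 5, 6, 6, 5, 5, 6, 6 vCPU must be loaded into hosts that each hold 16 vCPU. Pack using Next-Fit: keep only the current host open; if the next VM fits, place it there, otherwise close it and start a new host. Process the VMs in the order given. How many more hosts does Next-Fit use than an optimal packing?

0

Next-Fit: [5,6,5] [5,5,6] [6,5,5] [6,6] → 4 hosts.
Total size 60 vCPU; any packing needs at least ⌈60/16⌉ = 4 hosts.
So 4 is already optimal.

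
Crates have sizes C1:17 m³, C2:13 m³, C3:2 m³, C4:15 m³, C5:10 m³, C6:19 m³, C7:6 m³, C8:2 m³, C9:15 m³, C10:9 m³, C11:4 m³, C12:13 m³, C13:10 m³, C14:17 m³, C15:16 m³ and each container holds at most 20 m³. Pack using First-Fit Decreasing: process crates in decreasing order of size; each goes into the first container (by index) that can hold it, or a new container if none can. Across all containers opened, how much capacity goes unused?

32

Sorted descending: 19, 17, 17, 16, 15, 15, 13, 13, 10, 10, 9, 6, 4, 2, 2.
Put 19 m³ in container 1; 1 m³ remain.
Put 17 m³ in container 2; 3 m³ remain.
Put 17 m³ in container 3; 3 m³ remain.
Put 16 m³ in container 4; 4 m³ remain.
Put 15 m³ in container 5; 5 m³ remain.
Put 15 m³ in container 6; 5 m³ remain.
Put 13 m³ in container 7; 7 m³ remain.
Put 13 m³ in container 8; 7 m³ remain.
Put 10 m³ in container 9; 10 m³ remain.
Put 10 m³ in container 9; 0 m³ remain.
Put 9 m³ in container 10; 11 m³ remain.
Put 6 m³ in container 7; 1 m³ remain.
Put 4 m³ in container 4; 0 m³ remain.
Put 2 m³ in container 2; 1 m³ remain.
Put 2 m³ in container 3; 1 m³ remain.
10 containers × 20 m³ = 200 m³; used 168 m³; unused 32 m³.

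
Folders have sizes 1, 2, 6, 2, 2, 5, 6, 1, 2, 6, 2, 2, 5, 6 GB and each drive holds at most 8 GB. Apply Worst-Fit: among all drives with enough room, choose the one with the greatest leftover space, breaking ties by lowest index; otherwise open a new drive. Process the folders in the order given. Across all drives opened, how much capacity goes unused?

Put 1 GB in drive 1; 7 GB remain.
Put 2 GB in drive 1; 5 GB remain.
Put 6 GB in drive 2; 2 GB remain.
Put 2 GB in drive 1; 3 GB remain.
Put 2 GB in drive 1; 1 GB remain.
Put 5 GB in drive 3; 3 GB remain.
Put 6 GB in drive 4; 2 GB remain.
Put 1 GB in drive 3; 2 GB remain.
Put 2 GB in drive 2; 0 GB remain.
Put 6 GB in drive 5; 2 GB remain.
Put 2 GB in drive 3; 0 GB remain.
Put 2 GB in drive 4; 0 GB remain.
Put 5 GB in drive 6; 3 GB remain.
Put 6 GB in drive 7; 2 GB remain.
7 drives × 8 GB = 56 GB; used 48 GB; unused 8 GB.

8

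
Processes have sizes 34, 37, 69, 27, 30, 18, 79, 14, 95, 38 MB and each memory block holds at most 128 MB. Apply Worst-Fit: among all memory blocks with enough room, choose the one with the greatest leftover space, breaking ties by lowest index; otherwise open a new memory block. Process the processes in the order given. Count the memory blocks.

5 memory blocks

34 MB → memory block 1 (remaining 94 MB)
37 MB → memory block 1 (remaining 57 MB)
69 MB → memory block 2 (remaining 59 MB)
27 MB → memory block 2 (remaining 32 MB)
30 MB → memory block 1 (remaining 27 MB)
18 MB → memory block 2 (remaining 14 MB)
79 MB → memory block 3 (remaining 49 MB)
14 MB → memory block 3 (remaining 35 MB)
95 MB → memory block 4 (remaining 33 MB)
38 MB → memory block 5 (remaining 90 MB)
Final memory blocks: [34,37,30] [69,27,18] [79,14] [95] [38].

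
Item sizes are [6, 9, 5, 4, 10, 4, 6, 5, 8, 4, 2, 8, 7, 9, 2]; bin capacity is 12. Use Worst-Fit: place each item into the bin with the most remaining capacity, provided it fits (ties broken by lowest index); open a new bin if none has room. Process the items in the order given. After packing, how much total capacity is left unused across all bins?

bin 1: place 6, 6 left
bin 2: place 9, 3 left
bin 1: place 5, 1 left
bin 3: place 4, 8 left
bin 4: place 10, 2 left
bin 3: place 4, 4 left
bin 5: place 6, 6 left
bin 5: place 5, 1 left
bin 6: place 8, 4 left
bin 3: place 4, 0 left
bin 6: place 2, 2 left
bin 7: place 8, 4 left
bin 8: place 7, 5 left
bin 9: place 9, 3 left
bin 8: place 2, 3 left
9 bins × 12 = 108; used 89; unused 19.

19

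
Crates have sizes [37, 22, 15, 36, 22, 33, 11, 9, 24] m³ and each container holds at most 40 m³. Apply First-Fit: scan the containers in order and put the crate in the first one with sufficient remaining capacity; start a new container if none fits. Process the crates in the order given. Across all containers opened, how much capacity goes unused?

31

Put 37 m³ in container 1; 3 m³ remain.
Put 22 m³ in container 2; 18 m³ remain.
Put 15 m³ in container 2; 3 m³ remain.
Put 36 m³ in container 3; 4 m³ remain.
Put 22 m³ in container 4; 18 m³ remain.
Put 33 m³ in container 5; 7 m³ remain.
Put 11 m³ in container 4; 7 m³ remain.
Put 9 m³ in container 6; 31 m³ remain.
Put 24 m³ in container 6; 7 m³ remain.
6 containers × 40 m³ = 240 m³; used 209 m³; unused 31 m³.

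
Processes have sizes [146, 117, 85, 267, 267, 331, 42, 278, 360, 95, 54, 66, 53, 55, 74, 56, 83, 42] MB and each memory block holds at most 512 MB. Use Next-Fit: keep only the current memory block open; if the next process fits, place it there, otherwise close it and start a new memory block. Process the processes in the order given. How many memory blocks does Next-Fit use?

7

memory block 1: place 146 MB, 366 MB left
memory block 1: place 117 MB, 249 MB left
memory block 1: place 85 MB, 164 MB left
memory block 2: place 267 MB, 245 MB left
memory block 3: place 267 MB, 245 MB left
memory block 4: place 331 MB, 181 MB left
memory block 4: place 42 MB, 139 MB left
memory block 5: place 278 MB, 234 MB left
memory block 6: place 360 MB, 152 MB left
memory block 6: place 95 MB, 57 MB left
memory block 6: place 54 MB, 3 MB left
memory block 7: place 66 MB, 446 MB left
memory block 7: place 53 MB, 393 MB left
memory block 7: place 55 MB, 338 MB left
memory block 7: place 74 MB, 264 MB left
memory block 7: place 56 MB, 208 MB left
memory block 7: place 83 MB, 125 MB left
memory block 7: place 42 MB, 83 MB left
Final memory blocks: [146,117,85] [267] [267] [331,42] [278] [360,95,54] [66,53,55,74,56,83,42].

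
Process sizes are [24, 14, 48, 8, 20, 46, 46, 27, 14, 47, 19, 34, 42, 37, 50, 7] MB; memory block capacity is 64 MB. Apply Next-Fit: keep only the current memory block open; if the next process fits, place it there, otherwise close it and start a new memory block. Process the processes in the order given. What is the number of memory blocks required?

11

24 MB → memory block 1 (remaining 40 MB)
14 MB → memory block 1 (remaining 26 MB)
48 MB → memory block 2 (remaining 16 MB)
8 MB → memory block 2 (remaining 8 MB)
20 MB → memory block 3 (remaining 44 MB)
46 MB → memory block 4 (remaining 18 MB)
46 MB → memory block 5 (remaining 18 MB)
27 MB → memory block 6 (remaining 37 MB)
14 MB → memory block 6 (remaining 23 MB)
47 MB → memory block 7 (remaining 17 MB)
19 MB → memory block 8 (remaining 45 MB)
34 MB → memory block 8 (remaining 11 MB)
42 MB → memory block 9 (remaining 22 MB)
37 MB → memory block 10 (remaining 27 MB)
50 MB → memory block 11 (remaining 14 MB)
7 MB → memory block 11 (remaining 7 MB)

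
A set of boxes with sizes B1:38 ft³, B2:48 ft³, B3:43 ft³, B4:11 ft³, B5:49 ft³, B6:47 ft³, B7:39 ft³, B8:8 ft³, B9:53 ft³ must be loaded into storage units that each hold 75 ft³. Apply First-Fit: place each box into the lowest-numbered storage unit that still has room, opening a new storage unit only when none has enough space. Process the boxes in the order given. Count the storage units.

B1 (38 ft³) → storage unit 1 (remaining 37 ft³)
B2 (48 ft³) → storage unit 2 (remaining 27 ft³)
B3 (43 ft³) → storage unit 3 (remaining 32 ft³)
B4 (11 ft³) → storage unit 1 (remaining 26 ft³)
B5 (49 ft³) → storage unit 4 (remaining 26 ft³)
B6 (47 ft³) → storage unit 5 (remaining 28 ft³)
B7 (39 ft³) → storage unit 6 (remaining 36 ft³)
B8 (8 ft³) → storage unit 1 (remaining 18 ft³)
B9 (53 ft³) → storage unit 7 (remaining 22 ft³)

7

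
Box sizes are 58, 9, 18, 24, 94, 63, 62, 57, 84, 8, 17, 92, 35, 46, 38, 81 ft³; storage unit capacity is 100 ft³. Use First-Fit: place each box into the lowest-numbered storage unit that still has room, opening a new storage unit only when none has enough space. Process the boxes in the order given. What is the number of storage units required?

9 storage units

Put 58 ft³ in storage unit 1; 42 ft³ remain.
Put 9 ft³ in storage unit 1; 33 ft³ remain.
Put 18 ft³ in storage unit 1; 15 ft³ remain.
Put 24 ft³ in storage unit 2; 76 ft³ remain.
Put 94 ft³ in storage unit 3; 6 ft³ remain.
Put 63 ft³ in storage unit 2; 13 ft³ remain.
Put 62 ft³ in storage unit 4; 38 ft³ remain.
Put 57 ft³ in storage unit 5; 43 ft³ remain.
Put 84 ft³ in storage unit 6; 16 ft³ remain.
Put 8 ft³ in storage unit 1; 7 ft³ remain.
Put 17 ft³ in storage unit 4; 21 ft³ remain.
Put 92 ft³ in storage unit 7; 8 ft³ remain.
Put 35 ft³ in storage unit 5; 8 ft³ remain.
Put 46 ft³ in storage unit 8; 54 ft³ remain.
Put 38 ft³ in storage unit 8; 16 ft³ remain.
Put 81 ft³ in storage unit 9; 19 ft³ remain.
Final storage units: [58,9,18,8] [24,63] [94] [62,17] [57,35] [84] [92] [46,38] [81].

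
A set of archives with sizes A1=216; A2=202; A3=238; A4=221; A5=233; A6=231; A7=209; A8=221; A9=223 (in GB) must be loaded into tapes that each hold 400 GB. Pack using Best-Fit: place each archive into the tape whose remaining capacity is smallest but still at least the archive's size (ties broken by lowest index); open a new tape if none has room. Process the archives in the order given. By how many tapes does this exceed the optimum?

0

Best-Fit: [216] [202] [238] [221] [233] [231] [209] [221] [223] → 9 tapes.
9 archives exceed 200 GB (half the capacity), and no two of those can share a tape, so at least 9 tapes are needed.
So 9 is already optimal.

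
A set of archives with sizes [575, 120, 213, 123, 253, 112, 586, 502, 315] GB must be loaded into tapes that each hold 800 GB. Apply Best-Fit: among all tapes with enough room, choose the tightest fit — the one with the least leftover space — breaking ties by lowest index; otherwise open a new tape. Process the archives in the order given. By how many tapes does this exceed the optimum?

1

Best-Fit: [575,120] [213,123,253,112] [586] [502] [315] → 5 tapes.
Total size 2799 GB; any packing needs at least ⌈2799/800⌉ = 4 tapes.
An optimal packing achieves that bound: [586,213] [575,123] [502,253] [315,120,112] → 4 tapes.
Excess: 5 − 4 = 1.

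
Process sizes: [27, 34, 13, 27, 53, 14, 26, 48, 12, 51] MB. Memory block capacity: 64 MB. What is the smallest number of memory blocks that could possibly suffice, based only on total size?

Total size = 27 + 34 + 13 + 27 + 53 + 14 + 26 + 48 + 12 + 51 = 305 MB.
⌈305 / 64⌉ = 5.

5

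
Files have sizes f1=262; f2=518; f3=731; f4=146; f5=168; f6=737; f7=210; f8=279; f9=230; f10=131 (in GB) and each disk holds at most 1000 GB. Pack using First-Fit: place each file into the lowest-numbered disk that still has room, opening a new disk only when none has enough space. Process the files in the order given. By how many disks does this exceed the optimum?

First-Fit: [262,518,146] [731,168] [737,210] [279,230,131] → 4 disks.
Total size 3412 GB; any packing needs at least ⌈3412/1000⌉ = 4 disks.
So 4 is already optimal.

0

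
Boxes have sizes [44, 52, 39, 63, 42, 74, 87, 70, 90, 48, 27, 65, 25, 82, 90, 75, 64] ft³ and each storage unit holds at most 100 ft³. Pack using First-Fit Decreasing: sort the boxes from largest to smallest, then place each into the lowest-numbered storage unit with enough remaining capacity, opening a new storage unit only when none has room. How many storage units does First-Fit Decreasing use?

Sorted descending: 90, 90, 87, 82, 75, 74, 70, 65, 64, 63, 52, 48, 44, 42, 39, 27, 25.
90 ft³ → storage unit 1 (remaining 10 ft³)
90 ft³ → storage unit 2 (remaining 10 ft³)
87 ft³ → storage unit 3 (remaining 13 ft³)
82 ft³ → storage unit 4 (remaining 18 ft³)
75 ft³ → storage unit 5 (remaining 25 ft³)
74 ft³ → storage unit 6 (remaining 26 ft³)
70 ft³ → storage unit 7 (remaining 30 ft³)
65 ft³ → storage unit 8 (remaining 35 ft³)
64 ft³ → storage unit 9 (remaining 36 ft³)
63 ft³ → storage unit 10 (remaining 37 ft³)
52 ft³ → storage unit 11 (remaining 48 ft³)
48 ft³ → storage unit 11 (remaining 0 ft³)
44 ft³ → storage unit 12 (remaining 56 ft³)
42 ft³ → storage unit 12 (remaining 14 ft³)
39 ft³ → storage unit 13 (remaining 61 ft³)
27 ft³ → storage unit 7 (remaining 3 ft³)
25 ft³ → storage unit 5 (remaining 0 ft³)
Final storage units: [90] [90] [87] [82] [75,25] [74] [70,27] [65] [64] [63] [52,48] [44,42] [39].

13 storage units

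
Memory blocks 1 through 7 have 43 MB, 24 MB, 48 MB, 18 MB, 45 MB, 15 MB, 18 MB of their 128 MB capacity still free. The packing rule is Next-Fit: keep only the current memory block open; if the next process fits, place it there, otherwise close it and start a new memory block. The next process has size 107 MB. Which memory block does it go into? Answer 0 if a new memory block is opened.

0

Next-Fit only looks at memory block 7, which has 18 MB free.
107 MB does not fit, so a new memory block is opened.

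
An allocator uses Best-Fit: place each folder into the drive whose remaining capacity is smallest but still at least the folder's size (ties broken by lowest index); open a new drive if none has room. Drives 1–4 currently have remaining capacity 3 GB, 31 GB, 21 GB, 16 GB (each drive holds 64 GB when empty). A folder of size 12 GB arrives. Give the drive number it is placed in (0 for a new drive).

Drives with room: drive 2 (31 GB), drive 3 (21 GB), drive 4 (16 GB).
Tightest fit is drive 4 with 16 GB free.

4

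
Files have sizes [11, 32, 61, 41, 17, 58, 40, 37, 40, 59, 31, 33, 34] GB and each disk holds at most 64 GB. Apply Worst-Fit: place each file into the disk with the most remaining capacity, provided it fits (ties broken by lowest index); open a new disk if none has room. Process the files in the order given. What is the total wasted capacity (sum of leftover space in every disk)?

146

11 GB → disk 1 (remaining 53 GB)
32 GB → disk 1 (remaining 21 GB)
61 GB → disk 2 (remaining 3 GB)
41 GB → disk 3 (remaining 23 GB)
17 GB → disk 3 (remaining 6 GB)
58 GB → disk 4 (remaining 6 GB)
40 GB → disk 5 (remaining 24 GB)
37 GB → disk 6 (remaining 27 GB)
40 GB → disk 7 (remaining 24 GB)
59 GB → disk 8 (remaining 5 GB)
31 GB → disk 9 (remaining 33 GB)
33 GB → disk 9 (remaining 0 GB)
34 GB → disk 10 (remaining 30 GB)
10 disks × 64 GB = 640 GB; used 494 GB; unused 146 GB.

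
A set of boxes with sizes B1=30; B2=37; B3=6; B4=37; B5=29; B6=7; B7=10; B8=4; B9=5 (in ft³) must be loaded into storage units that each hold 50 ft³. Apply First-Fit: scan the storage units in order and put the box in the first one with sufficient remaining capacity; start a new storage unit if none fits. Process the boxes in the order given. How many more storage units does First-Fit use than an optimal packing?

First-Fit: [30,6,7,4] [37,10] [37,5] [29] → 4 storage units.
Total size 165 ft³; any packing needs at least ⌈165/50⌉ = 4 storage units.
So 4 is already optimal.

0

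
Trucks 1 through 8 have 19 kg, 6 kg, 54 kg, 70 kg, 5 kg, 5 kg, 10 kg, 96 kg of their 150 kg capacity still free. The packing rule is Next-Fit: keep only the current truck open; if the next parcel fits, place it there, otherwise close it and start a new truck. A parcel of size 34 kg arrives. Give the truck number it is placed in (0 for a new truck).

Next-Fit only looks at truck 8, which has 96 kg free.
34 kg fits there.

8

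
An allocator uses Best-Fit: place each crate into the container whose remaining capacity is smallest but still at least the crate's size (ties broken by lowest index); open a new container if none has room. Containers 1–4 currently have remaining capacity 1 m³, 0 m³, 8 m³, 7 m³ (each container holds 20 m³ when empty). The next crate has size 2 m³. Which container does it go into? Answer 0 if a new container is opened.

Containers with room: container 3 (8 m³), container 4 (7 m³).
Tightest fit is container 4 with 7 m³ free.

4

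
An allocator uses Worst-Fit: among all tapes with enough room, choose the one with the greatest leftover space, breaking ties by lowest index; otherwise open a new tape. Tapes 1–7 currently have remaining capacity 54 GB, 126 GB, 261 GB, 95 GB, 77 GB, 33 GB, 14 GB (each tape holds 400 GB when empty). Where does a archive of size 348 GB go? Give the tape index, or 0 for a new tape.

No tape has ≥ 348 GB free, so a new tape is opened.

0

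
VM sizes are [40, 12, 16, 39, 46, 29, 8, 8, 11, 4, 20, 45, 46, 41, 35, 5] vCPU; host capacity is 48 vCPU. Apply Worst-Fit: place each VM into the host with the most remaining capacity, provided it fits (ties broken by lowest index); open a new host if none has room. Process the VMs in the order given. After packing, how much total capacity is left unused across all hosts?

host 1: place 40 vCPU, 8 vCPU left
host 2: place 12 vCPU, 36 vCPU left
host 2: place 16 vCPU, 20 vCPU left
host 3: place 39 vCPU, 9 vCPU left
host 4: place 46 vCPU, 2 vCPU left
host 5: place 29 vCPU, 19 vCPU left
host 2: place 8 vCPU, 12 vCPU left
host 5: place 8 vCPU, 11 vCPU left
host 2: place 11 vCPU, 1 vCPU left
host 5: place 4 vCPU, 7 vCPU left
host 6: place 20 vCPU, 28 vCPU left
host 7: place 45 vCPU, 3 vCPU left
host 8: place 46 vCPU, 2 vCPU left
host 9: place 41 vCPU, 7 vCPU left
host 10: place 35 vCPU, 13 vCPU left
host 6: place 5 vCPU, 23 vCPU left
10 hosts × 48 vCPU = 480 vCPU; used 405 vCPU; unused 75 vCPU.

75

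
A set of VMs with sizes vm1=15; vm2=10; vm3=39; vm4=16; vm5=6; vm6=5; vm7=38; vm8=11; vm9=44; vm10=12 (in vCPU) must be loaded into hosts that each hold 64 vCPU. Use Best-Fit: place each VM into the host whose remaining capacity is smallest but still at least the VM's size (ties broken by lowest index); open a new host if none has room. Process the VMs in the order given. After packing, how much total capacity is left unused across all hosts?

host 1: place vm1 (15 vCPU), 49 vCPU left
host 1: place vm2 (10 vCPU), 39 vCPU left
host 1: place vm3 (39 vCPU), 0 vCPU left
host 2: place vm4 (16 vCPU), 48 vCPU left
host 2: place vm5 (6 vCPU), 42 vCPU left
host 2: place vm6 (5 vCPU), 37 vCPU left
host 3: place vm7 (38 vCPU), 26 vCPU left
host 3: place vm8 (11 vCPU), 15 vCPU left
host 4: place vm9 (44 vCPU), 20 vCPU left
host 3: place vm10 (12 vCPU), 3 vCPU left
4 hosts × 64 vCPU = 256 vCPU; used 196 vCPU; unused 60 vCPU.

60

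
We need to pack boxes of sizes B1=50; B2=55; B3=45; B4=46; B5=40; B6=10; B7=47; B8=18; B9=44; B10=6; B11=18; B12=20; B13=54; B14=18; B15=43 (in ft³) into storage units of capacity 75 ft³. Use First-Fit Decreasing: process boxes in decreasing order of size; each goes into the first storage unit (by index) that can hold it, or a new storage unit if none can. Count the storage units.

9

Sorted descending: 55, 54, 50, 47, 46, 45, 44, 43, 40, 20, 18, 18, 18, 10, 6.
Put 55 ft³ in storage unit 1; 20 ft³ remain.
Put 54 ft³ in storage unit 2; 21 ft³ remain.
Put 50 ft³ in storage unit 3; 25 ft³ remain.
Put 47 ft³ in storage unit 4; 28 ft³ remain.
Put 46 ft³ in storage unit 5; 29 ft³ remain.
Put 45 ft³ in storage unit 6; 30 ft³ remain.
Put 44 ft³ in storage unit 7; 31 ft³ remain.
Put 43 ft³ in storage unit 8; 32 ft³ remain.
Put 40 ft³ in storage unit 9; 35 ft³ remain.
Put 20 ft³ in storage unit 1; 0 ft³ remain.
Put 18 ft³ in storage unit 2; 3 ft³ remain.
Put 18 ft³ in storage unit 3; 7 ft³ remain.
Put 18 ft³ in storage unit 4; 10 ft³ remain.
Put 10 ft³ in storage unit 4; 0 ft³ remain.
Put 6 ft³ in storage unit 3; 1 ft³ remain.
Final storage units: [55,20] [54,18] [50,18,6] [47,18,10] [46] [45] [44] [43] [40].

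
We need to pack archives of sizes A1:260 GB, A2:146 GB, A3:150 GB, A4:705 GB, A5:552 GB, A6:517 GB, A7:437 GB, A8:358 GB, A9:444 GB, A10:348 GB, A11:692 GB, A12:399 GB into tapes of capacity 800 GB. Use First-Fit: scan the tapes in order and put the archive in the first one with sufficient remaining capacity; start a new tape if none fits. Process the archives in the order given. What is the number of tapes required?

8

tape 1: place A1 (260 GB), 540 GB left
tape 1: place A2 (146 GB), 394 GB left
tape 1: place A3 (150 GB), 244 GB left
tape 2: place A4 (705 GB), 95 GB left
tape 3: place A5 (552 GB), 248 GB left
tape 4: place A6 (517 GB), 283 GB left
tape 5: place A7 (437 GB), 363 GB left
tape 5: place A8 (358 GB), 5 GB left
tape 6: place A9 (444 GB), 356 GB left
tape 6: place A10 (348 GB), 8 GB left
tape 7: place A11 (692 GB), 108 GB left
tape 8: place A12 (399 GB), 401 GB left
Final tapes: [260,146,150] [705] [552] [517] [437,358] [444,348] [692] [399].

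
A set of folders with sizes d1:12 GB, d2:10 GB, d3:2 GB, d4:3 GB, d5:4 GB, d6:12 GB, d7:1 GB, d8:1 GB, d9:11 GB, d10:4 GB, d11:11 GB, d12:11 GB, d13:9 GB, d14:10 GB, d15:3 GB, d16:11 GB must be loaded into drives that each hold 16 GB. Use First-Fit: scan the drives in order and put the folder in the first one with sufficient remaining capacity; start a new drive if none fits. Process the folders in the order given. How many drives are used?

d1 (12 GB) → drive 1 (remaining 4 GB)
d2 (10 GB) → drive 2 (remaining 6 GB)
d3 (2 GB) → drive 1 (remaining 2 GB)
d4 (3 GB) → drive 2 (remaining 3 GB)
d5 (4 GB) → drive 3 (remaining 12 GB)
d6 (12 GB) → drive 3 (remaining 0 GB)
d7 (1 GB) → drive 1 (remaining 1 GB)
d8 (1 GB) → drive 1 (remaining 0 GB)
d9 (11 GB) → drive 4 (remaining 5 GB)
d10 (4 GB) → drive 4 (remaining 1 GB)
d11 (11 GB) → drive 5 (remaining 5 GB)
d12 (11 GB) → drive 6 (remaining 5 GB)
d13 (9 GB) → drive 7 (remaining 7 GB)
d14 (10 GB) → drive 8 (remaining 6 GB)
d15 (3 GB) → drive 2 (remaining 0 GB)
d16 (11 GB) → drive 9 (remaining 5 GB)

9 drives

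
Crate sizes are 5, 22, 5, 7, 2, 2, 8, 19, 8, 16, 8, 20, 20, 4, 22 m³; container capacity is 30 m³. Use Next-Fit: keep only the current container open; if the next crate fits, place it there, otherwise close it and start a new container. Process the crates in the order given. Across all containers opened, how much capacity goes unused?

42

container 1: place 5 m³, 25 m³ left
container 1: place 22 m³, 3 m³ left
container 2: place 5 m³, 25 m³ left
container 2: place 7 m³, 18 m³ left
container 2: place 2 m³, 16 m³ left
container 2: place 2 m³, 14 m³ left
container 2: place 8 m³, 6 m³ left
container 3: place 19 m³, 11 m³ left
container 3: place 8 m³, 3 m³ left
container 4: place 16 m³, 14 m³ left
container 4: place 8 m³, 6 m³ left
container 5: place 20 m³, 10 m³ left
container 6: place 20 m³, 10 m³ left
container 6: place 4 m³, 6 m³ left
container 7: place 22 m³, 8 m³ left
7 containers × 30 m³ = 210 m³; used 168 m³; unused 42 m³.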